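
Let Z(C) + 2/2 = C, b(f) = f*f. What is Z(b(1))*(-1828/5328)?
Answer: 0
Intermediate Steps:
b(f) = f²
Z(C) = -1 + C
Z(b(1))*(-1828/5328) = (-1 + 1²)*(-1828/5328) = (-1 + 1)*(-1828*1/5328) = 0*(-457/1332) = 0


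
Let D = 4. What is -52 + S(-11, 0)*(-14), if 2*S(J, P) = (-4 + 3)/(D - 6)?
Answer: -111/2 ≈ -55.500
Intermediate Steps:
S(J, P) = ¼ (S(J, P) = ((-4 + 3)/(4 - 6))/2 = (-1/(-2))/2 = (-1*(-½))/2 = (½)*(½) = ¼)
-52 + S(-11, 0)*(-14) = -52 + (¼)*(-14) = -52 - 7/2 = -111/2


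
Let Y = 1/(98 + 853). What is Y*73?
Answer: 73/951 ≈ 0.076761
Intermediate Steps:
Y = 1/951 ≈ 0.0010515
Y*73 = (1/951)*73 = 73/951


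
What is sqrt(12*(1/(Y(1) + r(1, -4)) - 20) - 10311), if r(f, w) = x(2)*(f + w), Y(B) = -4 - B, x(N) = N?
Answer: 9*I*sqrt(15763)/11 ≈ 102.72*I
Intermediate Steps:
r(f, w) = 2*f + 2*w (r(f, w) = 2*(f + w) = 2*f + 2*w)
sqrt(12*(1/(Y(1) + r(1, -4)) - 20) - 10311) = sqrt(12*(1/((-4 - 1*1) + (2*1 + 2*(-4))) - 20) - 10311) = sqrt(12*(1/((-4 - 1) + (2 - 8)) - 20) - 10311) = sqrt(12*(1/(-5 - 6) - 20) - 10311) = sqrt(12*(1/(-11) - 20) - 10311) = sqrt(12*(-1/11 - 20) - 10311) = sqrt(12*(-221/11) - 10311) = sqrt(-2652/11 - 10311) = sqrt(-116073/11) = 9*I*sqrt(15763)/11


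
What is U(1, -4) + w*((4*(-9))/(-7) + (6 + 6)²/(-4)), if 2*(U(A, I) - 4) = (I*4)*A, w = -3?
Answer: 620/7 ≈ 88.571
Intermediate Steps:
U(A, I) = 4 + 2*A*I (U(A, I) = 4 + ((I*4)*A)/2 = 4 + ((4*I)*A)/2 = 4 + (4*A*I)/2 = 4 + 2*A*I)
U(1, -4) + w*((4*(-9))/(-7) + (6 + 6)²/(-4)) = (4 + 2*1*(-4)) - 3*((4*(-9))/(-7) + (6 + 6)²/(-4)) = (4 - 8) - 3*(-36*(-⅐) + 12²*(-¼)) = -4 - 3*(36/7 + 144*(-¼)) = -4 - 3*(36/7 - 36) = -4 - 3*(-216/7) = -4 + 648/7 = 620/7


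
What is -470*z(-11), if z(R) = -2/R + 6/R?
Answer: 1880/11 ≈ 170.91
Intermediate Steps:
z(R) = 4/R
-470*z(-11) = -1880/(-11) = -1880*(-1)/11 = -470*(-4/11) = 1880/11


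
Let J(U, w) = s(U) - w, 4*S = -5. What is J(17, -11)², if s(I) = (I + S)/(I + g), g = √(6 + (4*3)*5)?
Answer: 118701643/795664 - 685629*√66/397832 ≈ 135.18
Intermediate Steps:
S = -5/4 (S = (¼)*(-5) = -5/4 ≈ -1.2500)
g = √66 (g = √(6 + 12*5) = √(6 + 60) = √66 ≈ 8.1240)
s(I) = (-5/4 + I)/(I + √66) (s(I) = (I - 5/4)/(I + √66) = (-5/4 + I)/(I + √66))
J(U, w) = -w + (-5/4 + U)/(U + √66) (J(U, w) = (-5/4 + U)/(U + √66) - w = -w + (-5/4 + U)/(U + √66))
J(17, -11)² = ((-5/4 + 17 - 1*(-11)*(17 + √66))/(17 + √66))² = ((-5/4 + 17 + (187 + 11*√66))/(17 + √66))² = ((811/4 + 11*√66)/(17 + √66))² = (811/4 + 11*√66)²/(17 + √66)²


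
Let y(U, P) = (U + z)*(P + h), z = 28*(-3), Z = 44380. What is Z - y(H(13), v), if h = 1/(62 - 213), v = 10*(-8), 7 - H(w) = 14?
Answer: 5602009/151 ≈ 37099.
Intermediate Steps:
H(w) = -7 (H(w) = 7 - 1*14 = 7 - 14 = -7)
v = -80
h = -1/151 (h = 1/(-151) = -1/151 ≈ -0.0066225)
z = -84
y(U, P) = (-84 + U)*(-1/151 + P) (y(U, P) = (U - 84)*(P - 1/151) = (-84 + U)*(-1/151 + P))
Z - y(H(13), v) = 44380 - (84/151 - 84*(-80) - 1/151*(-7) - 80*(-7)) = 44380 - (84/151 + 6720 + 7/151 + 560) = 44380 - 1*1099371/151 = 44380 - 1099371/151 = 5602009/151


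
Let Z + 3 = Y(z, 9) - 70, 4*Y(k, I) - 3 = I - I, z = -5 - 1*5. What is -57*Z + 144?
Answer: 17049/4 ≈ 4262.3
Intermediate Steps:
z = -10 (z = -5 - 5 = -10)
Y(k, I) = 3/4 (Y(k, I) = 3/4 + (I - I)/4 = 3/4 + (1/4)*0 = 3/4 + 0 = 3/4)
Z = -289/4 (Z = -3 + (3/4 - 70) = -3 - 277/4 = -289/4 ≈ -72.250)
-57*Z + 144 = -57*(-289/4) + 144 = 16473/4 + 144 = 17049/4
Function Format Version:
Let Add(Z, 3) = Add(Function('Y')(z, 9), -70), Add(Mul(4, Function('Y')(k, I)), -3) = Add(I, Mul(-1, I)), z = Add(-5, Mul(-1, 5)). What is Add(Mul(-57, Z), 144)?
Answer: Rational(17049, 4) ≈ 4262.3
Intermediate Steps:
z = -10 (z = Add(-5, -5) = -10)
Function('Y')(k, I) = Rational(3, 4) (Function('Y')(k, I) = Add(Rational(3, 4), Mul(Rational(1, 4), Add(I, Mul(-1, I)))) = Add(Rational(3, 4), Mul(Rational(1, 4), 0)) = Add(Rational(3, 4), 0) = Rational(3, 4))
Z = Rational(-289, 4) (Z = Add(-3, Add(Rational(3, 4), -70)) = Add(-3, Rational(-277, 4)) = Rational(-289, 4) ≈ -72.250)
Add(Mul(-57, Z), 144) = Add(Mul(-57, Rational(-289, 4)), 144) = Add(Rational(16473, 4), 144) = Rational(17049, 4)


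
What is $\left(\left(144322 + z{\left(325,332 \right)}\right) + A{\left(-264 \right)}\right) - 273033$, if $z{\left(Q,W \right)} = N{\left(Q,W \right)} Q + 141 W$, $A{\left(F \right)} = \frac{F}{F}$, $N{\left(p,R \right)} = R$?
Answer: $26002$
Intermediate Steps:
$A{\left(F \right)} = 1$
$z{\left(Q,W \right)} = 141 W + Q W$ ($z{\left(Q,W \right)} = W Q + 141 W = Q W + 141 W = 141 W + Q W$)
$\left(\left(144322 + z{\left(325,332 \right)}\right) + A{\left(-264 \right)}\right) - 273033 = \left(\left(144322 + 332 \left(141 + 325\right)\right) + 1\right) - 273033 = \left(\left(144322 + 332 \cdot 466\right) + 1\right) - 273033 = \left(\left(144322 + 154712\right) + 1\right) - 273033 = \left(299034 + 1\right) - 273033 = 299035 - 273033 = 26002$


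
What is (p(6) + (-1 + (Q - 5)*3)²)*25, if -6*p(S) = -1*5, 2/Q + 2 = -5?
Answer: 2094725/294 ≈ 7124.9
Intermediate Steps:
Q = -2/7 (Q = 2/(-2 - 5) = 2/(-7) = 2*(-⅐) = -2/7 ≈ -0.28571)
p(S) = ⅚ (p(S) = -(-1)*5/6 = -⅙*(-5) = ⅚)
(p(6) + (-1 + (Q - 5)*3)²)*25 = (⅚ + (-1 + (-2/7 - 5)*3)²)*25 = (⅚ + (-1 - 37/7*3)²)*25 = (⅚ + (-1 - 111/7)²)*25 = (⅚ + (-118/7)²)*25 = (⅚ + 13924/49)*25 = (83789/294)*25 = 2094725/294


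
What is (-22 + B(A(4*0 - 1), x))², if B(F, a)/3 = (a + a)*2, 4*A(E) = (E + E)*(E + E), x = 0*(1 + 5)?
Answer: 484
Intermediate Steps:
x = 0 (x = 0*6 = 0)
A(E) = E² (A(E) = ((E + E)*(E + E))/4 = ((2*E)*(2*E))/4 = (4*E²)/4 = E²)
B(F, a) = 12*a (B(F, a) = 3*((a + a)*2) = 3*((2*a)*2) = 3*(4*a) = 12*a)
(-22 + B(A(4*0 - 1), x))² = (-22 + 12*0)² = (-22 + 0)² = (-22)² = 484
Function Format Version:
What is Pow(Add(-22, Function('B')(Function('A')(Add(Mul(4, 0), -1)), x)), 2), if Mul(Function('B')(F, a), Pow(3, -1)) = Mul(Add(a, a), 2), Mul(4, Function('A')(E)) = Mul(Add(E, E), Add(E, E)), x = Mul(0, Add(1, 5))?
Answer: 484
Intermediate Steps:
x = 0 (x = Mul(0, 6) = 0)
Function('A')(E) = Pow(E, 2) (Function('A')(E) = Mul(Rational(1, 4), Mul(Add(E, E), Add(E, E))) = Mul(Rational(1, 4), Mul(Mul(2, E), Mul(2, E))) = Mul(Rational(1, 4), Mul(4, Pow(E, 2))) = Pow(E, 2))
Function('B')(F, a) = Mul(12, a) (Function('B')(F, a) = Mul(3, Mul(Add(a, a), 2)) = Mul(3, Mul(Mul(2, a), 2)) = Mul(3, Mul(4, a)) = Mul(12, a))
Pow(Add(-22, Function('B')(Function('A')(Add(Mul(4, 0), -1)), x)), 2) = Pow(Add(-22, Mul(12, 0)), 2) = Pow(Add(-22, 0), 2) = Pow(-22, 2) = 484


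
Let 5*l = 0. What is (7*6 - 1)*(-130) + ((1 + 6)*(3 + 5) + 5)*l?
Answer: -5330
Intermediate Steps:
l = 0 (l = (⅕)*0 = 0)
(7*6 - 1)*(-130) + ((1 + 6)*(3 + 5) + 5)*l = (7*6 - 1)*(-130) + ((1 + 6)*(3 + 5) + 5)*0 = (42 - 1)*(-130) + (7*8 + 5)*0 = 41*(-130) + (56 + 5)*0 = -5330 + 61*0 = -5330 + 0 = -5330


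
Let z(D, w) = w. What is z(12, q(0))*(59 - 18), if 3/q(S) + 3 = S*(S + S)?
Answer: -41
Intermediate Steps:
q(S) = 3/(-3 + 2*S²) (q(S) = 3/(-3 + S*(S + S)) = 3/(-3 + S*(2*S)) = 3/(-3 + 2*S²))
z(12, q(0))*(59 - 18) = (3/(-3 + 2*0²))*(59 - 18) = (3/(-3 + 2*0))*41 = (3/(-3 + 0))*41 = (3/(-3))*41 = (3*(-⅓))*41 = -1*41 = -41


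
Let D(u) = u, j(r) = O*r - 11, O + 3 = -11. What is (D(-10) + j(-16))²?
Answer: 41209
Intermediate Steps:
O = -14 (O = -3 - 11 = -14)
j(r) = -11 - 14*r (j(r) = -14*r - 11 = -11 - 14*r)
(D(-10) + j(-16))² = (-10 + (-11 - 14*(-16)))² = (-10 + (-11 + 224))² = (-10 + 213)² = 203² = 41209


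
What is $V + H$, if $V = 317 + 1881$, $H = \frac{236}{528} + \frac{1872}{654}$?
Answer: $\frac{31672439}{14388} \approx 2201.3$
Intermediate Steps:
$H = \frac{47615}{14388}$ ($H = 236 \cdot \frac{1}{528} + 1872 \cdot \frac{1}{654} = \frac{59}{132} + \frac{312}{109} = \frac{47615}{14388} \approx 3.3094$)
$V = 2198$
$V + H = 2198 + \frac{47615}{14388} = \frac{31672439}{14388}$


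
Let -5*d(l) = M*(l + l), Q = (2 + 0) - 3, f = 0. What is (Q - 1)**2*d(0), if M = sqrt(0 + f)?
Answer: 0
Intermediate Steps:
Q = -1 (Q = 2 - 3 = -1)
M = 0 (M = sqrt(0 + 0) = sqrt(0) = 0)
d(l) = 0 (d(l) = -0*(l + l) = -0*2*l = -1/5*0 = 0)
(Q - 1)**2*d(0) = (-1 - 1)**2*0 = (-2)**2*0 = 4*0 = 0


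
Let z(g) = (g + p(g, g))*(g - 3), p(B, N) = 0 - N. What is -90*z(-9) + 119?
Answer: 119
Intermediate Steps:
p(B, N) = -N
z(g) = 0 (z(g) = (g - g)*(g - 3) = 0*(-3 + g) = 0)
-90*z(-9) + 119 = -90*0 + 119 = 0 + 119 = 119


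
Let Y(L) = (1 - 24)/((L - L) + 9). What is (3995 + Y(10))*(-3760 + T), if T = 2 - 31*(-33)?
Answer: -98274020/9 ≈ -1.0919e+7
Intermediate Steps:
Y(L) = -23/9 (Y(L) = -23/(0 + 9) = -23/9)
T = 1025 (T = 2 + 1023 = 1025)
(3995 + Y(10))*(-3760 + T) = (3995 - 23/9)*(-3760 + 1025) = (35932/9)*(-2735) = -98274020/9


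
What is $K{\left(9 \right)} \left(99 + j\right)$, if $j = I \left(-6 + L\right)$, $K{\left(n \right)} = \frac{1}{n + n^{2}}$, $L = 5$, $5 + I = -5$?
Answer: $\frac{109}{90} \approx 1.2111$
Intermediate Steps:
$I = -10$ ($I = -5 - 5 = -10$)
$j = 10$ ($j = - 10 \left(-6 + 5\right) = \left(-10\right) \left(-1\right) = 10$)
$K{\left(9 \right)} \left(99 + j\right) = \frac{1}{9 \left(1 + 9\right)} \left(99 + 10\right) = \frac{1}{9 \cdot 10} \cdot 109 = \frac{1}{9} \cdot \frac{1}{10} \cdot 109 = \frac{1}{90} \cdot 109 = \frac{109}{90}$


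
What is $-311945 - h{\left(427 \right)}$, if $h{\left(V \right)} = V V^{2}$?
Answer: $-78166428$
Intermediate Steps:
$h{\left(V \right)} = V^{3}$
$-311945 - h{\left(427 \right)} = -311945 - 427^{3} = -311945 - 77854483 = -78166428$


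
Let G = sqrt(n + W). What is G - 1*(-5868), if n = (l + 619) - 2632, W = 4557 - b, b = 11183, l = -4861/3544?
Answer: 5868 + I*sqrt(27130628622)/1772 ≈ 5868.0 + 92.954*I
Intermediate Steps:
l = -4861/3544 (l = -4861*1/3544 = -4861/3544 ≈ -1.3716)
W = -6626 (W = 4557 - 1*11183 = 4557 - 11183 = -6626)
n = -7138933/3544 (n = (-4861/3544 + 619) - 2632 = 2188875/3544 - 2632 = -7138933/3544 ≈ -2014.4)
G = I*sqrt(27130628622)/1772 (G = sqrt(-7138933/3544 - 6626) = sqrt(-30621477/3544) = I*sqrt(27130628622)/1772 ≈ 92.954*I)
G - 1*(-5868) = I*sqrt(27130628622)/1772 - 1*(-5868) = I*sqrt(27130628622)/1772 + 5868 = 5868 + I*sqrt(27130628622)/1772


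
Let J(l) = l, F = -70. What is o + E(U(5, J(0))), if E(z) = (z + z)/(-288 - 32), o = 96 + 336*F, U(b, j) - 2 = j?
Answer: -1873921/80 ≈ -23424.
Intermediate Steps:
U(b, j) = 2 + j
o = -23424 (o = 96 + 336*(-70) = 96 - 23520 = -23424)
E(z) = -z/160 (E(z) = (2*z)/(-320) = (2*z)*(-1/320) = -z/160)
o + E(U(5, J(0))) = -23424 - (2 + 0)/160 = -23424 - 1/160*2 = -23424 - 1/80 = -1873921/80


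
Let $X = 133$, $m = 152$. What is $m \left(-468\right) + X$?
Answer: $-71003$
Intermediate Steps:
$m \left(-468\right) + X = 152 \left(-468\right) + 133 = -71136 + 133 = -71003$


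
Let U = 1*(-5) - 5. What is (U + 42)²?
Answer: 1024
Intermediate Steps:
U = -10 (U = -5 - 5 = -10)
(U + 42)² = (-10 + 42)² = 32² = 1024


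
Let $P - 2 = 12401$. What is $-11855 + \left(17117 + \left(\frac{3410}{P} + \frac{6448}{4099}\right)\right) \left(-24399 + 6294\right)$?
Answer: $- \frac{15757754799726650}{50839897} \approx -3.0995 \cdot 10^{8}$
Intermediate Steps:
$P = 12403$ ($P = 2 + 12401 = 12403$)
$-11855 + \left(17117 + \left(\frac{3410}{P} + \frac{6448}{4099}\right)\right) \left(-24399 + 6294\right) = -11855 + \left(17117 + \left(\frac{3410}{12403} + \frac{6448}{4099}\right)\right) \left(-24399 + 6294\right) = -11855 + \left(17117 + \left(3410 \cdot \frac{1}{12403} + 6448 \cdot \frac{1}{4099}\right)\right) \left(-18105\right) = -11855 + \left(17117 + \left(\frac{3410}{12403} + \frac{6448}{4099}\right)\right) \left(-18105\right) = -11855 + \left(17117 + \frac{93952134}{50839897}\right) \left(-18105\right) = -11855 + \frac{870320469083}{50839897} \left(-18105\right) = -11855 - \frac{15757152092747715}{50839897} = - \frac{15757754799726650}{50839897}$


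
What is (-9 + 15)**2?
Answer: 36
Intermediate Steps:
(-9 + 15)**2 = 6**2 = 36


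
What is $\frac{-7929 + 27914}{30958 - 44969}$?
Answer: $- \frac{19985}{14011} \approx -1.4264$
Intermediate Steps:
$\frac{-7929 + 27914}{30958 - 44969} = \frac{19985}{-14011} = 19985 \left(- \frac{1}{14011}\right) = - \frac{19985}{14011}$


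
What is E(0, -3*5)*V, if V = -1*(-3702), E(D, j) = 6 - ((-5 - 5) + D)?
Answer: 59232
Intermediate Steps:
E(D, j) = 16 - D (E(D, j) = 6 - (-10 + D) = 6 + (10 - D) = 16 - D)
V = 3702
E(0, -3*5)*V = (16 - 1*0)*3702 = (16 + 0)*3702 = 16*3702 = 59232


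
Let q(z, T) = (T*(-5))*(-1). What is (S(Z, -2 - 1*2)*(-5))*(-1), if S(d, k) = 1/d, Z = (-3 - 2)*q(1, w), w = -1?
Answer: ⅕ ≈ 0.20000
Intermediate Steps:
q(z, T) = 5*T (q(z, T) = -5*T*(-1) = 5*T)
Z = 25 (Z = (-3 - 2)*(5*(-1)) = -5*(-5) = 25)
(S(Z, -2 - 1*2)*(-5))*(-1) = (-5/25)*(-1) = ((1/25)*(-5))*(-1) = -⅕*(-1) = ⅕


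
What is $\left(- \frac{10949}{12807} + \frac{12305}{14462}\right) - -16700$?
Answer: $\frac{3093086973497}{185214834} \approx 16700.0$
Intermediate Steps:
$\left(- \frac{10949}{12807} + \frac{12305}{14462}\right) - -16700 = \left(\left(-10949\right) \frac{1}{12807} + 12305 \cdot \frac{1}{14462}\right) + 16700 = \left(- \frac{10949}{12807} + \frac{12305}{14462}\right) + 16700 = - \frac{754303}{185214834} + 16700 = \frac{3093086973497}{185214834}$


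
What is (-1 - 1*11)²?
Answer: 144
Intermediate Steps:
(-1 - 1*11)² = (-1 - 11)² = (-12)² = 144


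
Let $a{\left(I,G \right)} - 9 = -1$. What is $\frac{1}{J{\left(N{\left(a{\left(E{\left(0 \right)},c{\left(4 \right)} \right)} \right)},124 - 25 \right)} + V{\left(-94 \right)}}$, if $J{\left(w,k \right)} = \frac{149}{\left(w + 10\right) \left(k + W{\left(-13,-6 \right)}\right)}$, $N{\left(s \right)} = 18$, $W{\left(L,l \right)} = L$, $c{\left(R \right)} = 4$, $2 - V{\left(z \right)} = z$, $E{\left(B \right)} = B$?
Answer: $\frac{2408}{231317} \approx 0.01041$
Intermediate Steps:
$V{\left(z \right)} = 2 - z$
$a{\left(I,G \right)} = 8$ ($a{\left(I,G \right)} = 9 - 1 = 8$)
$J{\left(w,k \right)} = \frac{149}{\left(-13 + k\right) \left(10 + w\right)}$ ($J{\left(w,k \right)} = \frac{149}{\left(w + 10\right) \left(k - 13\right)} = \frac{149}{\left(10 + w\right) \left(-13 + k\right)} = \frac{149}{\left(-13 + k\right) \left(10 + w\right)}$)
$\frac{1}{J{\left(N{\left(a{\left(E{\left(0 \right)},c{\left(4 \right)} \right)} \right)},124 - 25 \right)} + V{\left(-94 \right)}} = \frac{1}{\frac{149}{-130 - 234 + 10 \left(124 - 25\right) + \left(124 - 25\right) 18} + \left(2 - -94\right)} = \frac{1}{\frac{149}{-130 - 234 + 10 \cdot 99 + 99 \cdot 18} + \left(2 + 94\right)} = \frac{1}{\frac{149}{-130 - 234 + 990 + 1782} + 96} = \frac{1}{\frac{149}{2408} + 96} = \frac{1}{\frac{231317}{2408}} = \frac{2408}{231317}$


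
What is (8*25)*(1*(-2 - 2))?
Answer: -800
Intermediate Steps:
(8*25)*(1*(-2 - 2)) = 200*(1*(-4)) = 200*(-4) = -800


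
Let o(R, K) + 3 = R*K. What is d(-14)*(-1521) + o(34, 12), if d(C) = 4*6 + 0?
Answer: -36099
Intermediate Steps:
d(C) = 24 (d(C) = 24 + 0 = 24)
o(R, K) = -3 + K*R (o(R, K) = -3 + R*K = -3 + K*R)
d(-14)*(-1521) + o(34, 12) = 24*(-1521) + (-3 + 12*34) = -36504 + (-3 + 408) = -36504 + 405 = -36099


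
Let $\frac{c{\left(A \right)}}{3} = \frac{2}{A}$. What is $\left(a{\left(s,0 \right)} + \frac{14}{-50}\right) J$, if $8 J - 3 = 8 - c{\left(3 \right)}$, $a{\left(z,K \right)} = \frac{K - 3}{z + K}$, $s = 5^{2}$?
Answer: $- \frac{9}{20} \approx -0.45$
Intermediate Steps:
$s = 25$
$a{\left(z,K \right)} = \frac{-3 + K}{K + z}$
$c{\left(A \right)} = \frac{6}{A}$ ($c{\left(A \right)} = 3 \frac{2}{A} = \frac{6}{A}$)
$J = \frac{9}{8}$ ($J = \frac{3}{8} + \frac{8 - \frac{6}{3}}{8} = \frac{3}{8} + \frac{8 - 6 \cdot \frac{1}{3}}{8} = \frac{3}{8} + \frac{8 - 2}{8} = \frac{3}{8} + \frac{1}{8} \cdot 6 = \frac{3}{8} + \frac{3}{4} = \frac{9}{8} \approx 1.125$)
$\left(a{\left(s,0 \right)} + \frac{14}{-50}\right) J = \left(\frac{-3 + 0}{0 + 25} + \frac{14}{-50}\right) \frac{9}{8} = \left(\frac{1}{25} \left(-3\right) + 14 \left(- \frac{1}{50}\right)\right) \frac{9}{8} = \left(\frac{1}{25} \left(-3\right) - \frac{7}{25}\right) \frac{9}{8} = \left(- \frac{3}{25} - \frac{7}{25}\right) \frac{9}{8} = \left(- \frac{2}{5}\right) \frac{9}{8} = - \frac{9}{20}$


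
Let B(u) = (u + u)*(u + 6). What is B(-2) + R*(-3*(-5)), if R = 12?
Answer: 164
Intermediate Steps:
B(u) = 2*u*(6 + u) (B(u) = (2*u)*(6 + u) = 2*u*(6 + u))
B(-2) + R*(-3*(-5)) = 2*(-2)*(6 - 2) + 12*(-3*(-5)) = 2*(-2)*4 + 12*15 = -16 + 180 = 164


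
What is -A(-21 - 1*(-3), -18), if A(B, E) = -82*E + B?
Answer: -1458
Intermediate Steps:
A(B, E) = B - 82*E
-A(-21 - 1*(-3), -18) = -((-21 - 1*(-3)) - 82*(-18)) = -((-21 + 3) + 1476) = -(-18 + 1476) = -1*1458 = -1458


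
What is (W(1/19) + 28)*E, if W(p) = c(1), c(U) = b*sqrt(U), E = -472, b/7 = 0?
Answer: -13216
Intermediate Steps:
b = 0 (b = 7*0 = 0)
c(U) = 0 (c(U) = 0*sqrt(U) = 0)
W(p) = 0
(W(1/19) + 28)*E = (0 + 28)*(-472) = 28*(-472) = -13216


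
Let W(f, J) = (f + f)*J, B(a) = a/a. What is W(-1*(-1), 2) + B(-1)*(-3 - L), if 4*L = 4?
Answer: 0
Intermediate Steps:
L = 1 (L = (¼)*4 = 1)
B(a) = 1
W(f, J) = 2*J*f (W(f, J) = (2*f)*J = 2*J*f)
W(-1*(-1), 2) + B(-1)*(-3 - L) = 2*2*(-1*(-1)) + 1*(-3 - 1*1) = 2*2*1 + 1*(-3 - 1) = 4 + 1*(-4) = 4 - 4 = 0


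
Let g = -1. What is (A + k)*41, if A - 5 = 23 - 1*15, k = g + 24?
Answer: 1476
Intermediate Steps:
k = 23 (k = -1 + 24 = 23)
A = 13 (A = 5 + (23 - 1*15) = 5 + (23 - 15) = 5 + 8 = 13)
(A + k)*41 = (13 + 23)*41 = 36*41 = 1476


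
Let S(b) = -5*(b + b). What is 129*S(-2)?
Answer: 2580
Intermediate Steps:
S(b) = -10*b
129*S(-2) = 129*(-10*(-2)) = 129*20 = 2580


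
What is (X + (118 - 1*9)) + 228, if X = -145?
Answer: 192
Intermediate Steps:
(X + (118 - 1*9)) + 228 = (-145 + (118 - 1*9)) + 228 = (-145 + (118 - 9)) + 228 = (-145 + 109) + 228 = -36 + 228 = 192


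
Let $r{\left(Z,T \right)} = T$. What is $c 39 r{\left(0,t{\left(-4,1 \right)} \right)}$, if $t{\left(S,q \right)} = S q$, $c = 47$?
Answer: $-7332$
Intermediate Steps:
$c 39 r{\left(0,t{\left(-4,1 \right)} \right)} = 47 \cdot 39 \left(\left(-4\right) 1\right) = 1833 \left(-4\right) = -7332$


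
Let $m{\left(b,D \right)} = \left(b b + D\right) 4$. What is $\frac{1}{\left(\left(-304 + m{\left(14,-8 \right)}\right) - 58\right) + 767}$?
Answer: $\frac{1}{1157} \approx 0.0008643$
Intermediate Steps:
$m{\left(b,D \right)} = 4 D + 4 b^{2}$ ($m{\left(b,D \right)} = \left(b^{2} + D\right) 4 = \left(D + b^{2}\right) 4 = 4 D + 4 b^{2}$)
$\frac{1}{\left(\left(-304 + m{\left(14,-8 \right)}\right) - 58\right) + 767} = \frac{1}{\left(\left(-304 + \left(4 \left(-8\right) + 4 \cdot 14^{2}\right)\right) - 58\right) + 767} = \frac{1}{\left(\left(-304 + \left(-32 + 4 \cdot 196\right)\right) - 58\right) + 767} = \frac{1}{\left(\left(-304 + \left(-32 + 784\right)\right) - 58\right) + 767} = \frac{1}{\left(\left(-304 + 752\right) - 58\right) + 767} = \frac{1}{\left(448 - 58\right) + 767} = \frac{1}{390 + 767} = \frac{1}{1157}$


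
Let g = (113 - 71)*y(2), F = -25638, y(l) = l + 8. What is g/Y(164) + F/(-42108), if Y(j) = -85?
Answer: -516871/119306 ≈ -4.3323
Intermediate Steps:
y(l) = 8 + l
g = 420 (g = (113 - 71)*(8 + 2) = 42*10 = 420)
g/Y(164) + F/(-42108) = 420/(-85) - 25638/(-42108) = 420*(-1/85) - 25638*(-1/42108) = -84/17 + 4273/7018 = -516871/119306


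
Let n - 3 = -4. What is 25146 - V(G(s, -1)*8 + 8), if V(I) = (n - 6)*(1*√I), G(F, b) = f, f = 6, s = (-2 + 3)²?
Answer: 25146 + 14*√14 ≈ 25198.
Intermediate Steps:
s = 1 (s = 1² = 1)
n = -1 (n = 3 - 4 = -1)
G(F, b) = 6
V(I) = -7*√I (V(I) = (-1 - 6)*(1*√I) = -7*√I)
25146 - V(G(s, -1)*8 + 8) = 25146 - (-7)*√(6*8 + 8) = 25146 - (-7)*√(48 + 8) = 25146 - (-7)*√56 = 25146 - (-7)*2*√14 = 25146 - (-14)*√14 = 25146 + 14*√14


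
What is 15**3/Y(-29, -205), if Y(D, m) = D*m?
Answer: 675/1189 ≈ 0.56770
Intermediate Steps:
15**3/Y(-29, -205) = 15**3/((-29*(-205))) = 3375/5945 = 3375*(1/5945) = 675/1189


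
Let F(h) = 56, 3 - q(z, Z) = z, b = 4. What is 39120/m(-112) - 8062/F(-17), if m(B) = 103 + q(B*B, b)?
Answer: -8538823/58044 ≈ -147.11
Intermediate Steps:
q(z, Z) = 3 - z
m(B) = 106 - B² (m(B) = 103 + (3 - B*B) = 103 + (3 - B²) = 106 - B²)
39120/m(-112) - 8062/F(-17) = 39120/(106 - 1*(-112)²) - 8062/56 = 39120/(106 - 1*12544) - 8062*1/56 = 39120/(106 - 12544) - 4031/28 = 39120/(-12438) - 4031/28 = 39120*(-1/12438) - 4031/28 = -6520/2073 - 4031/28 = -8538823/58044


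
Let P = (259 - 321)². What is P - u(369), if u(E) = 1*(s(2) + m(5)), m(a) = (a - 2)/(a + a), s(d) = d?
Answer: 38417/10 ≈ 3841.7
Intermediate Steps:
m(a) = (-2 + a)/(2*a) (m(a) = (-2 + a)/((2*a)) = (-2 + a)*(1/(2*a)) = (-2 + a)/(2*a))
u(E) = 23/10 (u(E) = 1*(2 + (½)*(-2 + 5)/5) = 1*(2 + (½)*(⅕)*3) = 1*(2 + 3/10) = 1*(23/10) = 23/10)
P = 3844 (P = (-62)² = 3844)
P - u(369) = 3844 - 1*23/10 = 3844 - 23/10 = 38417/10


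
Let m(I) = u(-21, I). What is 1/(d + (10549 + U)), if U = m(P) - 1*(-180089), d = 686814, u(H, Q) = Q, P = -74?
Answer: 1/877378 ≈ 1.1398e-6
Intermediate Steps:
m(I) = I
U = 180015 (U = -74 - 1*(-180089) = -74 + 180089 = 180015)
1/(d + (10549 + U)) = 1/(686814 + (10549 + 180015)) = 1/(686814 + 190564) = 1/877378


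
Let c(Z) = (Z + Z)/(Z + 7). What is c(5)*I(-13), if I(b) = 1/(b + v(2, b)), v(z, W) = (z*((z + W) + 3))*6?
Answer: -5/654 ≈ -0.0076453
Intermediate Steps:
v(z, W) = 6*z*(3 + W + z) (v(z, W) = (z*((W + z) + 3))*6 = (z*(3 + W + z))*6 = 6*z*(3 + W + z))
c(Z) = 2*Z/(7 + Z) (c(Z) = (2*Z)/(7 + Z) = 2*Z/(7 + Z))
I(b) = 1/(60 + 13*b) (I(b) = 1/(b + 6*2*(3 + b + 2)) = 1/(b + 6*2*(5 + b)) = 1/(b + (60 + 12*b)) = 1/(60 + 13*b))
c(5)*I(-13) = (2*5/(7 + 5))/(60 + 13*(-13)) = (2*5/12)/(60 - 169) = (2*5*(1/12))/(-109) = (⅚)*(-1/109) = -5/654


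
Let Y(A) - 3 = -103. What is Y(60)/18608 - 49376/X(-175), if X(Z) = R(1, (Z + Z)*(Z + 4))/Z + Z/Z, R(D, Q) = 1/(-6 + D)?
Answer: -50246257475/1018788 ≈ -49320.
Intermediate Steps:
Y(A) = -100 (Y(A) = 3 - 103 = -100)
X(Z) = 1 - 1/(5*Z) (X(Z) = 1/((-6 + 1)*Z) + Z/Z = 1/((-5)*Z) + 1 = -1/(5*Z) + 1 = 1 - 1/(5*Z))
Y(60)/18608 - 49376/X(-175) = -100/18608 - 49376*(-175/(-⅕ - 175)) = -100*1/18608 - 49376/((-1/175*(-876/5))) = -25/4652 - 49376/876/875 = -25/4652 - 49376*875/876 = -25/4652 - 10801000/219 = -50246257475/1018788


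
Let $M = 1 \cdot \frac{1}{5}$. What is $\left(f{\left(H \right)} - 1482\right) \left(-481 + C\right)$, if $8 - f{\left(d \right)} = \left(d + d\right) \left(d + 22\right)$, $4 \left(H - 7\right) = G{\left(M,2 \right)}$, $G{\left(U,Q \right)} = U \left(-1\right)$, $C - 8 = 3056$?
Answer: $- \frac{969350823}{200} \approx -4.8468 \cdot 10^{6}$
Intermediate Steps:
$C = 3064$ ($C = 8 + 3056 = 3064$)
$M = \frac{1}{5}$ ($M = 1 \cdot \frac{1}{5} = \frac{1}{5} \approx 0.2$)
$G{\left(U,Q \right)} = - U$
$H = \frac{139}{20}$ ($H = 7 + \frac{\left(-1\right) \frac{1}{5}}{4} = 7 + \frac{1}{4} \left(- \frac{1}{5}\right) = 7 - \frac{1}{20} = \frac{139}{20} \approx 6.95$)
$f{\left(d \right)} = 8 - 2 d \left(22 + d\right)$ ($f{\left(d \right)} = 8 - \left(d + d\right) \left(d + 22\right) = 8 - 2 d \left(22 + d\right)$)
$\left(f{\left(H \right)} - 1482\right) \left(-481 + C\right) = \left(\left(8 - \frac{1529}{5} - 2 \left(\frac{139}{20}\right)^{2}\right) - 1482\right) \left(-481 + 3064\right) = \left(\left(8 - \frac{1529}{5} - \frac{19321}{200}\right) - 1482\right) 2583 = \left(- \frac{78881}{200} - 1482\right) 2583 = \left(- \frac{375281}{200}\right) 2583 = - \frac{969350823}{200}$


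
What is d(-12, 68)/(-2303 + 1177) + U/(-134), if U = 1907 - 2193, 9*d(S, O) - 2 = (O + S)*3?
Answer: 718886/339489 ≈ 2.1176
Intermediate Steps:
d(S, O) = 2/9 + O/3 + S/3 (d(S, O) = 2/9 + ((O + S)*3)/9 = 2/9 + (3*O + 3*S)/9 = 2/9 + (O/3 + S/3) = 2/9 + O/3 + S/3)
U = -286
d(-12, 68)/(-2303 + 1177) + U/(-134) = (2/9 + (1/3)*68 + (1/3)*(-12))/(-2303 + 1177) - 286/(-134) = (2/9 + 68/3 - 4)/(-1126) - 286*(-1/134) = (170/9)*(-1/1126) + 143/67 = -85/5067 + 143/67 = 718886/339489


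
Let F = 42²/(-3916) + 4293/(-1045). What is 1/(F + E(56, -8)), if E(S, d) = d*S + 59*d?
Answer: -93005/85988572 ≈ -0.0010816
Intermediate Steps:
E(S, d) = 59*d + S*d (E(S, d) = S*d + 59*d = 59*d + S*d)
F = -423972/93005 (F = 1764*(-1/3916) + 4293*(-1/1045) = -441/979 - 4293/1045 = -423972/93005 ≈ -4.5586)
1/(F + E(56, -8)) = 1/(-423972/93005 - 8*(59 + 56)) = 1/(-423972/93005 - 8*115) = 1/(-423972/93005 - 920) = 1/(-85988572/93005) = -93005/85988572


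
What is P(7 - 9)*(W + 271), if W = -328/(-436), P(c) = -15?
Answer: -444315/109 ≈ -4076.3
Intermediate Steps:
W = 82/109 (W = -328*(-1/436) = 82/109 ≈ 0.75229)
P(7 - 9)*(W + 271) = -15*(82/109 + 271) = -15*29621/109 = -444315/109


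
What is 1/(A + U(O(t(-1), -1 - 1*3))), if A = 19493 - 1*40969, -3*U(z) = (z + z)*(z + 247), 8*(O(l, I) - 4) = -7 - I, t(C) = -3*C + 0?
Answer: -96/2119841 ≈ -4.5286e-5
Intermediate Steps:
t(C) = -3*C
O(l, I) = 25/8 - I/8 (O(l, I) = 4 + (-7 - I)/8 = 4 + (-7/8 - I/8) = 25/8 - I/8)
U(z) = -2*z*(247 + z)/3 (U(z) = -(z + z)*(z + 247)/3 = -2*z*(247 + z)/3)
A = -21476 (A = 19493 - 40969 = -21476)
1/(A + U(O(t(-1), -1 - 1*3))) = 1/(-21476 - 2*(25/8 - (-1 - 1*3)/8)*(247 + (25/8 - (-1 - 1*3)/8))/3) = 1/(-21476 - 2*(25/8 - (-1 - 3)/8)*(247 + (25/8 - (-1 - 3)/8))/3) = 1/(-21476 - 2*(25/8 - ⅛*(-4))*(247 + (25/8 - ⅛*(-4)))/3) = 1/(-21476 - 2*(25/8 + ½)*(247 + (25/8 + ½))/3) = 1/(-21476 - ⅔*29/8*(247 + 29/8)) = 1/(-21476 - ⅔*29/8*2005/8) = 1/(-21476 - 58145/96) = 1/(-2119841/96) = -96/2119841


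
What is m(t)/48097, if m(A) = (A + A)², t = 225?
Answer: 202500/48097 ≈ 4.2102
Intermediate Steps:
m(A) = 4*A² (m(A) = (2*A)² = 4*A²)
m(t)/48097 = (4*225²)/48097 = (4*50625)*(1/48097) = 202500*(1/48097) = 202500/48097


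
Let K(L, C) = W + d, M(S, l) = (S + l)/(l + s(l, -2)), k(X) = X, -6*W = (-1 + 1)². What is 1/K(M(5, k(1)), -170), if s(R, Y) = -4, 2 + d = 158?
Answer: 1/156 ≈ 0.0064103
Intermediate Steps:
d = 156 (d = -2 + 158 = 156)
W = 0 (W = -(-1 + 1)²/6 = -⅙*0² = -⅙*0 = 0)
M(S, l) = (S + l)/(-4 + l) (M(S, l) = (S + l)/(l - 4) = (S + l)/(-4 + l))
K(L, C) = 156 (K(L, C) = 0 + 156 = 156)
1/K(M(5, k(1)), -170) = 1/156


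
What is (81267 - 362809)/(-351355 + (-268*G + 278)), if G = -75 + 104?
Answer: 281542/358849 ≈ 0.78457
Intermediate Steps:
G = 29
(81267 - 362809)/(-351355 + (-268*G + 278)) = (81267 - 362809)/(-351355 + (-268*29 + 278)) = -281542/(-351355 + (-7772 + 278)) = -281542/(-351355 - 7494) = -281542/(-358849) = -281542*(-1/358849) = 281542/358849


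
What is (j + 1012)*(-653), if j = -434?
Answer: -377434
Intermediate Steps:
(j + 1012)*(-653) = (-434 + 1012)*(-653) = 578*(-653) = -377434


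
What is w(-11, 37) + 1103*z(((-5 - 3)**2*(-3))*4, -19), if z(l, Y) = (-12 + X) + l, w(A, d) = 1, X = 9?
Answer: -850412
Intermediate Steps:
z(l, Y) = -3 + l (z(l, Y) = (-12 + 9) + l = -3 + l)
w(-11, 37) + 1103*z(((-5 - 3)**2*(-3))*4, -19) = 1 + 1103*(-3 + ((-5 - 3)**2*(-3))*4) = 1 + 1103*(-3 + ((-8)**2*(-3))*4) = 1 + 1103*(-3 + (64*(-3))*4) = 1 + 1103*(-3 - 192*4) = 1 + 1103*(-3 - 768) = 1 + 1103*(-771) = 1 - 850413 = -850412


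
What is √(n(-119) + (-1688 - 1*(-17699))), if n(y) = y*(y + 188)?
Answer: 10*√78 ≈ 88.318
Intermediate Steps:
n(y) = y*(188 + y)
√(n(-119) + (-1688 - 1*(-17699))) = √(-119*(188 - 119) + (-1688 - 1*(-17699))) = √(-119*69 + (-1688 + 17699)) = √(-8211 + 16011) = √7800 = 10*√78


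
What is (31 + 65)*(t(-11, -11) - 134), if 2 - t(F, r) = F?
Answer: -11616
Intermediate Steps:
t(F, r) = 2 - F
(31 + 65)*(t(-11, -11) - 134) = (31 + 65)*((2 - 1*(-11)) - 134) = 96*((2 + 11) - 134) = 96*(13 - 134) = 96*(-121) = -11616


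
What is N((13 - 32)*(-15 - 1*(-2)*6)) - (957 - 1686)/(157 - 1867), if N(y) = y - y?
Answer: -81/190 ≈ -0.42632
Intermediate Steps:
N(y) = 0
N((13 - 32)*(-15 - 1*(-2)*6)) - (957 - 1686)/(157 - 1867) = 0 - (957 - 1686)/(157 - 1867) = 0 - (-729)/(-1710) = 0 - (-729)*(-1)/1710 = 0 - 1*81/190 = 0 - 81/190 = -81/190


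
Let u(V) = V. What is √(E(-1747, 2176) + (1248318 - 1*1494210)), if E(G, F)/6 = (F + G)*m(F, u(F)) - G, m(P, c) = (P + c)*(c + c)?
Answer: √48751077486 ≈ 2.2080e+5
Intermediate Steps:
m(P, c) = 2*c*(P + c) (m(P, c) = (P + c)*(2*c) = 2*c*(P + c))
E(G, F) = -6*G + 24*F²*(F + G) (E(G, F) = 6*((F + G)*(2*F*(F + F)) - G) = 6*((F + G)*(2*F*(2*F)) - G) = 6*((F + G)*(4*F²) - G) = 6*(4*F²*(F + G) - G) = 6*(-G + 4*F²*(F + G)) = -6*G + 24*F²*(F + G))
√(E(-1747, 2176) + (1248318 - 1*1494210)) = √((-6*(-1747) + 24*2176³ + 24*(-1747)*2176²) + (1248318 - 1*1494210)) = √((10482 + 24*10303307776 + 24*(-1747)*4734976) + (1248318 - 1494210)) = √((10482 + 247279386624 - 198528073728) - 245892) = √(48751323378 - 245892) = √48751077486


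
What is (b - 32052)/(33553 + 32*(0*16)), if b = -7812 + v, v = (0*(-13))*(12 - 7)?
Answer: -39864/33553 ≈ -1.1881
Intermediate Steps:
v = 0 (v = 0*5 = 0)
b = -7812 (b = -7812 + 0 = -7812)
(b - 32052)/(33553 + 32*(0*16)) = (-7812 - 32052)/(33553 + 32*(0*16)) = -39864/(33553 + 32*0) = -39864/(33553 + 0) = -39864/33553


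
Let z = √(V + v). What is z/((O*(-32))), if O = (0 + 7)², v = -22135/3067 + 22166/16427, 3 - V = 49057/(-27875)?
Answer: -I*√87404149615096203943045/440415873234400 ≈ -0.00067128*I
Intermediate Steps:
V = 132682/27875 (V = 3 - 49057/(-27875) = 3 - 49057*(-1)/27875 = 3 - 1*(-49057/27875) = 3 + 49057/27875 = 132682/27875 ≈ 4.7599)
v = -295628523/50381609 (v = -22135*1/3067 + 22166*(1/16427) = -22135/3067 + 22166/16427 = -295628523/50381609 ≈ -5.8678)
O = 49 (O = 7² = 49)
z = I*√87404149615096203943045/280877470175 (z = √(132682/27875 - 295628523/50381609) = √(-1555912433287/1404387350875) = I*√87404149615096203943045/280877470175 ≈ 1.0526*I)
z/((O*(-32))) = (I*√87404149615096203943045/280877470175)/((49*(-32))) = (I*√87404149615096203943045/280877470175)/(-1568) = (I*√87404149615096203943045/280877470175)*(-1/1568) = -I*√87404149615096203943045/440415873234400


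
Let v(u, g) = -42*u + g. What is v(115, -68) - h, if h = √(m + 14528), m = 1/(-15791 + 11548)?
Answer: -4898 - √261548291629/4243 ≈ -5018.5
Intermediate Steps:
m = -1/4243 (m = 1/(-4243) = -1/4243 ≈ -0.00023568)
v(u, g) = g - 42*u
h = √261548291629/4243 (h = √(-1/4243 + 14528) = √(61642303/4243) = √261548291629/4243 ≈ 120.53)
v(115, -68) - h = (-68 - 42*115) - √261548291629/4243 = (-68 - 4830) - √261548291629/4243 = -4898 - √261548291629/4243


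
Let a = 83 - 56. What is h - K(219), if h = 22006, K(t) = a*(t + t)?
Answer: 10180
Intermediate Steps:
a = 27
K(t) = 54*t (K(t) = 27*(t + t) = 27*(2*t) = 54*t)
h - K(219) = 22006 - 54*219 = 22006 - 1*11826 = 22006 - 11826 = 10180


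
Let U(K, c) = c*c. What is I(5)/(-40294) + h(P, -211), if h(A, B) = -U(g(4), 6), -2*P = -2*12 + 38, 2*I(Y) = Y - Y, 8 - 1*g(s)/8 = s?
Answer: -36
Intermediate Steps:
g(s) = 64 - 8*s
U(K, c) = c²
I(Y) = 0 (I(Y) = (Y - Y)/2 = (½)*0 = 0)
P = -7 (P = -(-2*12 + 38)/2 = -(-24 + 38)/2 = -½*14 = -7)
h(A, B) = -36 (h(A, B) = -1*6² = -1*36 = -36)
I(5)/(-40294) + h(P, -211) = 0/(-40294) - 36 = 0*(-1/40294) - 36 = 0 - 36 = -36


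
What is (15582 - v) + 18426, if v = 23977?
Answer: 10031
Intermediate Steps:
(15582 - v) + 18426 = (15582 - 1*23977) + 18426 = (15582 - 23977) + 18426 = -8395 + 18426 = 10031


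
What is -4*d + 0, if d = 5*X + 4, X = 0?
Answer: -16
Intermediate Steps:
d = 4 (d = 5*0 + 4 = 0 + 4 = 4)
-4*d + 0 = -4*4 + 0 = -16 + 0 = -16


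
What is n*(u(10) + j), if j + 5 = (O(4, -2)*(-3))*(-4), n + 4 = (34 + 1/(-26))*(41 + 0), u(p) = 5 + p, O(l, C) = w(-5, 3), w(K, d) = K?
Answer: -902475/13 ≈ -69421.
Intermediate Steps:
O(l, C) = -5
n = 36099/26 (n = -4 + (34 + 1/(-26))*(41 + 0) = -4 + (34 - 1/26)*41 = -4 + (883/26)*41 = -4 + 36203/26 = 36099/26 ≈ 1388.4)
j = -65 (j = -5 - 5*(-3)*(-4) = -5 + 15*(-4) = -5 - 60 = -65)
n*(u(10) + j) = 36099*((5 + 10) - 65)/26 = 36099*(15 - 65)/26 = (36099/26)*(-50) = -902475/13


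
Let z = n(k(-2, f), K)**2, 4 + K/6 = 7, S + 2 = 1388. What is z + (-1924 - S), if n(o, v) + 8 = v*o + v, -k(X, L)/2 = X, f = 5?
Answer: 3414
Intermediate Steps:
S = 1386 (S = -2 + 1388 = 1386)
k(X, L) = -2*X
K = 18 (K = -24 + 6*7 = -24 + 42 = 18)
n(o, v) = -8 + v + o*v (n(o, v) = -8 + (v*o + v) = -8 + (o*v + v) = -8 + (v + o*v) = -8 + v + o*v)
z = 6724 (z = (-8 + 18 - 2*(-2)*18)**2 = (-8 + 18 + 4*18)**2 = (-8 + 18 + 72)**2 = 82**2 = 6724)
z + (-1924 - S) = 6724 + (-1924 - 1*1386) = 6724 + (-1924 - 1386) = 6724 - 3310 = 3414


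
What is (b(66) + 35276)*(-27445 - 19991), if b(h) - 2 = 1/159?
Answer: -88692717836/53 ≈ -1.6734e+9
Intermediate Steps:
b(h) = 319/159 (b(h) = 2 + 1/159 = 319/159)
(b(66) + 35276)*(-27445 - 19991) = (319/159 + 35276)*(-27445 - 19991) = (5609203/159)*(-47436) = -88692717836/53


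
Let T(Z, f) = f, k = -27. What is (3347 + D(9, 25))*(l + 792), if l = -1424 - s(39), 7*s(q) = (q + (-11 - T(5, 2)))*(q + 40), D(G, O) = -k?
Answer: -3122396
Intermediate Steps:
D(G, O) = 27 (D(G, O) = -1*(-27) = 27)
s(q) = (-13 + q)*(40 + q)/7 (s(q) = ((q + (-11 - 1*2))*(q + 40))/7 = ((q + (-11 - 2))*(40 + q))/7 = ((q - 13)*(40 + q))/7 = ((-13 + q)*(40 + q))/7 = (-13 + q)*(40 + q)/7)
l = -12022/7 (l = -1424 - (-520/7 + (1/7)*39**2 + (27/7)*39) = -1424 - (-520/7 + (1/7)*1521 + 1053/7) = -1424 - (-520/7 + 1521/7 + 1053/7) = -1424 - 1*2054/7 = -1424 - 2054/7 = -12022/7 ≈ -1717.4)
(3347 + D(9, 25))*(l + 792) = (3347 + 27)*(-12022/7 + 792) = 3374*(-6478/7) = -3122396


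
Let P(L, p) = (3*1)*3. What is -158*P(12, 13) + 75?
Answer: -1347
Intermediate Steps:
P(L, p) = 9 (P(L, p) = 3*3 = 9)
-158*P(12, 13) + 75 = -158*9 + 75 = -1422 + 75 = -1347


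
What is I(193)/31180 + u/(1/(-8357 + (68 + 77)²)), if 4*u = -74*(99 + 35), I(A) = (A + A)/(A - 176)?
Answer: -8322994698967/265030 ≈ -3.1404e+7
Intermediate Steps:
I(A) = 2*A/(-176 + A) (I(A) = (2*A)/(-176 + A) = 2*A/(-176 + A))
u = -2479 (u = (-74*(99 + 35))/4 = (-74*134)/4 = (¼)*(-9916) = -2479)
I(193)/31180 + u/(1/(-8357 + (68 + 77)²)) = (2*193/(-176 + 193))/31180 - (-20717003 + 2479*(68 + 77)²) = (2*193/17)*(1/31180) - 2479/(1/(-8357 + 145²)) = (2*193*(1/17))*(1/31180) - 2479/(1/(-8357 + 21025)) = (386/17)*(1/31180) - 2479/(1/12668) = 193/265030 - 2479/1/12668 = 193/265030 - 2479*12668 = 193/265030 - 31403972 = -8322994698967/265030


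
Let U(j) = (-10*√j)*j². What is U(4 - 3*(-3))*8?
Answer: -13520*√13 ≈ -48747.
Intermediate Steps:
U(j) = -10*j^(5/2)
U(4 - 3*(-3))*8 = -10*(4 - 3*(-3))^(5/2)*8 = -10*(4 + 9)^(5/2)*8 = -1690*√13*8 = -13520*√13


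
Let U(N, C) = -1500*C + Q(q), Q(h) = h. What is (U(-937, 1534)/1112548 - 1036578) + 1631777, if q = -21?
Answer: 662185156031/1112548 ≈ 5.9520e+5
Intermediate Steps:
U(N, C) = -21 - 1500*C (U(N, C) = -1500*C - 21 = -21 - 1500*C)
(U(-937, 1534)/1112548 - 1036578) + 1631777 = ((-21 - 1500*1534)/1112548 - 1036578) + 1631777 = ((-21 - 2301000)*(1/1112548) - 1036578) + 1631777 = (-2301021*1/1112548 - 1036578) + 1631777 = (-2301021/1112548 - 1036578) + 1631777 = -1153245081765/1112548 + 1631777 = 662185156031/1112548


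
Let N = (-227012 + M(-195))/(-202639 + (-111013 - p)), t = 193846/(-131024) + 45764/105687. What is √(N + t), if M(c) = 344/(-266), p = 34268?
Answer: I*√12155087615699915879411298670/175650192489660 ≈ 0.62767*I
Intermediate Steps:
M(c) = -172/133 (M(c) = 344*(-1/266) = -172/133)
t = -7245409933/6923766744 (t = 193846*(-1/131024) + 45764*(1/105687) = -96923/65512 + 45764/105687 = -7245409933/6923766744 ≈ -1.0465)
N = 1887048/2892085 (N = (-227012 - 172/133)/(-202639 + (-111013 - 1*34268)) = -30192768/(133*(-202639 + (-111013 - 34268))) = -30192768/(133*(-202639 - 145281)) = -30192768/133/(-347920) = -30192768/133*(-1/347920) = 1887048/2892085 ≈ 0.65249)
√(N + t) = √(1887048/2892085 - 7245409933/6923766744) = √(-415203221018347/1053901154937960) = I*√12155087615699915879411298670/175650192489660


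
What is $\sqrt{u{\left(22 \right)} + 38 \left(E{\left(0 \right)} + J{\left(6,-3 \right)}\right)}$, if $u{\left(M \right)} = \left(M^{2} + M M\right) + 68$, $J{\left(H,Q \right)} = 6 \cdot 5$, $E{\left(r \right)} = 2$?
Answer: $2 \sqrt{563} \approx 47.455$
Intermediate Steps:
$J{\left(H,Q \right)} = 30$
$u{\left(M \right)} = 68 + 2 M^{2}$ ($u{\left(M \right)} = \left(M^{2} + M^{2}\right) + 68 = 2 M^{2} + 68 = 68 + 2 M^{2}$)
$\sqrt{u{\left(22 \right)} + 38 \left(E{\left(0 \right)} + J{\left(6,-3 \right)}\right)} = \sqrt{\left(68 + 2 \cdot 22^{2}\right) + 38 \left(2 + 30\right)} = \sqrt{\left(68 + 2 \cdot 484\right) + 38 \cdot 32} = \sqrt{\left(68 + 968\right) + 1216} = \sqrt{1036 + 1216} = \sqrt{2252} = 2 \sqrt{563}$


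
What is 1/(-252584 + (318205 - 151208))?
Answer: -1/85587 ≈ -1.1684e-5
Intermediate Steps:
1/(-252584 + (318205 - 151208)) = 1/(-252584 + 166997) = 1/(-85587) = -1/85587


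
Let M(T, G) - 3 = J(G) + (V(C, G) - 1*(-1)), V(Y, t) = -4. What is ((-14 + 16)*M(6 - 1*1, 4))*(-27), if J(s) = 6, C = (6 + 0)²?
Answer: -324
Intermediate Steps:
C = 36 (C = 6² = 36)
M(T, G) = 6 (M(T, G) = 3 + (6 + (-4 - 1*(-1))) = 3 + (6 + (-4 + 1)) = 3 + (6 - 3) = 3 + 3 = 6)
((-14 + 16)*M(6 - 1*1, 4))*(-27) = ((-14 + 16)*6)*(-27) = (2*6)*(-27) = 12*(-27) = -324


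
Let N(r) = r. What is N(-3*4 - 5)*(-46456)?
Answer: 789752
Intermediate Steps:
N(-3*4 - 5)*(-46456) = (-3*4 - 5)*(-46456) = (-12 - 5)*(-46456) = -17*(-46456) = 789752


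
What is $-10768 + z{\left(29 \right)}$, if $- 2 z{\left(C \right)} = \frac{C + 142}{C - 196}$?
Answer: $- \frac{3596341}{334} \approx -10767.0$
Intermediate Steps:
$z{\left(C \right)} = - \frac{142 + C}{2 \left(-196 + C\right)}$ ($z{\left(C \right)} = - \frac{\left(C + 142\right) \frac{1}{C - 196}}{2} = - \frac{\left(142 + C\right) \frac{1}{-196 + C}}{2} = - \frac{\frac{1}{-196 + C} \left(142 + C\right)}{2} = - \frac{142 + C}{2 \left(-196 + C\right)}$)
$-10768 + z{\left(29 \right)} = -10768 + \frac{-142 - 29}{2 \left(-196 + 29\right)} = -10768 + \frac{-142 - 29}{2 \left(-167\right)} = -10768 + \frac{1}{2} \left(- \frac{1}{167}\right) \left(-171\right) = -10768 + \frac{171}{334} = - \frac{3596341}{334}$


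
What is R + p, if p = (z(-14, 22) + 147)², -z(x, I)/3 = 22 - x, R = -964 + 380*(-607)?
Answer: -230103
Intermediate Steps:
R = -231624 (R = -964 - 230660 = -231624)
z(x, I) = -66 + 3*x (z(x, I) = -3*(22 - x) = -66 + 3*x)
p = 1521 (p = ((-66 + 3*(-14)) + 147)² = ((-66 - 42) + 147)² = (-108 + 147)² = 39² = 1521)
R + p = -231624 + 1521 = -230103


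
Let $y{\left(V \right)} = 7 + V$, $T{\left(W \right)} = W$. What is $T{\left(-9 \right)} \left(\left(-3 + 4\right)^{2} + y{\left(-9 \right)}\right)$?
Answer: $9$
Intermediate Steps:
$T{\left(-9 \right)} \left(\left(-3 + 4\right)^{2} + y{\left(-9 \right)}\right) = - 9 \left(\left(-3 + 4\right)^{2} + \left(7 - 9\right)\right) = - 9 \left(1^{2} - 2\right) = - 9 \left(1 - 2\right) = \left(-9\right) \left(-1\right) = 9$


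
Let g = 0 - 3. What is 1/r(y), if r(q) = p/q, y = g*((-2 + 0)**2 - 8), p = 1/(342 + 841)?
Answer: 14196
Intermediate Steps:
p = 1/1183 ≈ 0.00084531
g = -3
y = 12 (y = -3*((-2 + 0)**2 - 8) = -3*((-2)**2 - 8) = -3*(4 - 8) = -3*(-4) = 12)
r(q) = 1/(1183*q)
1/r(y) = 1/((1/1183)/12) = 1/((1/1183)*(1/12)) = 1/(1/14196) = 14196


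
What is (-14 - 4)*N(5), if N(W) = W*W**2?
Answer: -2250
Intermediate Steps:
N(W) = W**3
(-14 - 4)*N(5) = (-14 - 4)*5**3 = -18*125 = -2250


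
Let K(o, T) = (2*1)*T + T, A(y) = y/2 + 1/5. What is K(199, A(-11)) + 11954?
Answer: 119381/10 ≈ 11938.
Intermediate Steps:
A(y) = ⅕ + y/2 (A(y) = y*(½) + 1*(⅕) = y/2 + ⅕ = ⅕ + y/2)
K(o, T) = 3*T (K(o, T) = 2*T + T = 3*T)
K(199, A(-11)) + 11954 = 3*(⅕ + (½)*(-11)) + 11954 = 3*(⅕ - 11/2) + 11954 = 3*(-53/10) + 11954 = -159/10 + 11954 = 119381/10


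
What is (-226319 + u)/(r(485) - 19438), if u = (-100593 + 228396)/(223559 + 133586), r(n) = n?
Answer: 80828571452/6768969185 ≈ 11.941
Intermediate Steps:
u = 127803/357145 ≈ 0.35785
(-226319 + u)/(r(485) - 19438) = (-226319 + 127803/357145)/(485 - 19438) = -80828571452/357145/(-18953) = -80828571452/357145*(-1/18953) = 80828571452/6768969185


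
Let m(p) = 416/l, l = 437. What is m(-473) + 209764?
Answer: 91667284/437 ≈ 2.0977e+5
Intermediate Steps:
m(p) = 416/437
m(-473) + 209764 = 416/437 + 209764 = 91667284/437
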